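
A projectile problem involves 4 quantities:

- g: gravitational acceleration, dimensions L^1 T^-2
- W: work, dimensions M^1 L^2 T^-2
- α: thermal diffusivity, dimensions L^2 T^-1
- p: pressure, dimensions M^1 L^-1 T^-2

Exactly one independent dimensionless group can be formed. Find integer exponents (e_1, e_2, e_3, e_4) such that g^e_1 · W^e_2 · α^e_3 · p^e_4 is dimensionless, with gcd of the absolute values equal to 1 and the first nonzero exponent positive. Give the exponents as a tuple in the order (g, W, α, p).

M: e_1·(0) + e_2·(1) + e_3·(0) + e_4·(1) = 0
L: e_1·(1) + e_2·(2) + e_3·(2) + e_4·(-1) = 0
T: e_1·(-2) + e_2·(-2) + e_3·(-1) + e_4·(-2) = 0
Solving this homogeneous linear system for the smallest-integer solution (first nonzero entry positive) gives (1, 1, -2, -1).

(1, 1, -2, -1)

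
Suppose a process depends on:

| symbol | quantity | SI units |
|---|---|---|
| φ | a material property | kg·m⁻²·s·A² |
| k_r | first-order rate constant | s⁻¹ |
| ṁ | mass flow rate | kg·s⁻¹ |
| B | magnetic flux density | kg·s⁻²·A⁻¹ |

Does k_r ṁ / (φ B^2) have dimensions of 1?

no

Sum the exponent of each base dimension across the product:
  M: −[φ]_M + [k_r]_M + [ṁ]_M − 2·[B]_M = −(1) + (0) + (1) − 2·(1) = -2
  L: −[φ]_L + [k_r]_L + [ṁ]_L − 2·[B]_L = −(-2) + (0) + (0) − 2·(0) = 2
  T: −[φ]_T + [k_r]_T + [ṁ]_T − 2·[B]_T = −(1) + (-1) + (-1) − 2·(-2) = 1
  I: −[φ]_I + [k_r]_I + [ṁ]_I − 2·[B]_I = −(2) + (0) + (0) − 2·(-1) = 0
Net dimensions [M⁻² L² T] ≠ [1] — not dimensionless.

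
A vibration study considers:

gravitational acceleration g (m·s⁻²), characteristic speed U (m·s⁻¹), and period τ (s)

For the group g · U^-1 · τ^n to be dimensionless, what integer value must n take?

1

Balance the T exponent: (1)·n from τ, plus (-2) − (-1) = -1 from the rest, must sum to zero.
n − 1 = 0, so n = 1.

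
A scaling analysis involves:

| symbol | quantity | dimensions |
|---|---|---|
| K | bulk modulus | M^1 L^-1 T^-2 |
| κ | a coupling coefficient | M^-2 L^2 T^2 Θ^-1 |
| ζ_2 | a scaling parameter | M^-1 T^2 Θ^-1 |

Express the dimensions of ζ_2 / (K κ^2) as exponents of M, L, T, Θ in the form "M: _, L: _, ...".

Collect each base-dimension exponent across the product:
  M: −(1) − 2·(-2) + (-1) = 2
  L: −(-1) − 2·(2) + (0) = -3
  T: −(-2) − 2·(2) + (2) = 0
  Θ: −(0) − 2·(-1) + (-1) = 1
So the dimensions are [M² L⁻³ Θ].

M: 2, L: -3, T: 0, Θ: 1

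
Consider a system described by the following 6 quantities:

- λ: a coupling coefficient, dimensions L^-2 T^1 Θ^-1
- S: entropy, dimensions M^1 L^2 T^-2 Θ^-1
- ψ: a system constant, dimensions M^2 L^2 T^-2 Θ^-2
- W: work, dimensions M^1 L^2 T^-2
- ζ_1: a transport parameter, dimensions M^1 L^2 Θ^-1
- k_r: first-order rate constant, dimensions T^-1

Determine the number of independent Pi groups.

2

There are 6 variables and 4 base dimensions (M, L, T, Θ).
The dimension matrix has rank 4.
Independent dimensionless groups: 6 − 4 = 2.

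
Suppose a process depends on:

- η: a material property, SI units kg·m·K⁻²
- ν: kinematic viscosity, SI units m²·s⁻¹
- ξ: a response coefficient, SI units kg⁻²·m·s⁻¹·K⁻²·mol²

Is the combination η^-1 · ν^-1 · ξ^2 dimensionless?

Sum the exponent of each base dimension across the product:
  M: −[η]_M − [ν]_M + 2·[ξ]_M = −(1) − (0) + 2·(-2) = -5
  L: −[η]_L − [ν]_L + 2·[ξ]_L = −(1) − (2) + 2·(1) = -1
  T: −[η]_T − [ν]_T + 2·[ξ]_T = −(0) − (-1) + 2·(-1) = -1
  Θ: −[η]_Θ − [ν]_Θ + 2·[ξ]_Θ = −(-2) − (0) + 2·(-2) = -2
  N: −[η]_N − [ν]_N + 2·[ξ]_N = −(0) − (0) + 2·(2) = 4
Net dimensions [M⁻⁵ L⁻¹ T⁻¹ Θ⁻² N⁴] ≠ [1] — not dimensionless.

no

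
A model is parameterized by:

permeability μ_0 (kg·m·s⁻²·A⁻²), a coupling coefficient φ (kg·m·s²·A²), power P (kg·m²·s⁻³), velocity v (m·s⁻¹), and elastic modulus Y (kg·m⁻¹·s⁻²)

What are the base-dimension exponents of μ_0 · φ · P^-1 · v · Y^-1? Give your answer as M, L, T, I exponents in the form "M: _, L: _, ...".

Collect each base-dimension exponent across the product:
  M: (1) + (1) − (1) + (0) − (1) = 0
  L: (1) + (1) − (2) + (1) − (-1) = 2
  T: (-2) + (2) − (-3) + (-1) − (-2) = 4
  I: (-2) + (2) − (0) + (0) − (0) = 0
So the dimensions are [L² T⁴].

M: 0, L: 2, T: 4, I: 0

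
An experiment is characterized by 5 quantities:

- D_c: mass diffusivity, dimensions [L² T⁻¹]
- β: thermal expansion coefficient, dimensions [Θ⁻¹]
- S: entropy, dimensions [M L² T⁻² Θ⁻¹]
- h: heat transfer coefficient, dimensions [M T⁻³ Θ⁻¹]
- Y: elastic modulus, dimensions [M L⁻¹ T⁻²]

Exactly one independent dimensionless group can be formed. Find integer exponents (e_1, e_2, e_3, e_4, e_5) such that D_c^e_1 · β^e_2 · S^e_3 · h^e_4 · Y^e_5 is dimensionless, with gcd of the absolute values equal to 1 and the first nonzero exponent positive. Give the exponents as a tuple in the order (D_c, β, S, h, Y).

M: e_1·(0) + e_2·(0) + e_3·(1) + e_4·(1) + e_5·(1) = 0
L: e_1·(2) + e_2·(0) + e_3·(2) + e_4·(0) + e_5·(-1) = 0
T: e_1·(-1) + e_2·(0) + e_3·(-2) + e_4·(-3) + e_5·(-2) = 0
Θ: e_1·(0) + e_2·(-1) + e_3·(-1) + e_4·(-1) + e_5·(0) = 0
Solving this homogeneous linear system for the smallest-integer solution (first nonzero entry positive) gives (3, 4, -1, -3, 4).

(3, 4, -1, -3, 4)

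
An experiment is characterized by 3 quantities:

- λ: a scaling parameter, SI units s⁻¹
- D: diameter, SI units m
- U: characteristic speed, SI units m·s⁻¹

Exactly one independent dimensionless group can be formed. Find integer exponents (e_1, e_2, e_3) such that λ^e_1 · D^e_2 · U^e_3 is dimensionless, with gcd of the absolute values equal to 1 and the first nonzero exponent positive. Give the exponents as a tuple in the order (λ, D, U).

(1, 1, -1)

L: e_1·(0) + e_2·(1) + e_3·(1) = 0
T: e_1·(-1) + e_2·(0) + e_3·(-1) = 0
Solving this homogeneous linear system for the smallest-integer solution (first nonzero entry positive) gives (1, 1, -1).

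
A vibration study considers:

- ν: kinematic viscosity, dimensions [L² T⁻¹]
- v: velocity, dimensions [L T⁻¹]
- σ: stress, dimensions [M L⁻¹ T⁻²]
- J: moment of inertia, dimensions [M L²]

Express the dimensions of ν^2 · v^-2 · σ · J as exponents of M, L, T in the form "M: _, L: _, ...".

Collect each base-dimension exponent across the product:
  M: 2·(0) − 2·(0) + (1) + (1) = 2
  L: 2·(2) − 2·(1) + (-1) + (2) = 3
  T: 2·(-1) − 2·(-1) + (-2) + (0) = -2
So the dimensions are [M² L³ T⁻²].

M: 2, L: 3, T: -2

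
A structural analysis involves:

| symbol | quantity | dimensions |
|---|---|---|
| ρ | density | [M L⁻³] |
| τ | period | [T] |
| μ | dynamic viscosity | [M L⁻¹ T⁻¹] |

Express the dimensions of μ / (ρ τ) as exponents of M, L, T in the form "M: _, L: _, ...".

M: 0, L: 2, T: -2

Collect each base-dimension exponent across the product:
  M: −(1) − (0) + (1) = 0
  L: −(-3) − (0) + (-1) = 2
  T: −(0) − (1) + (-1) = -2
So the dimensions are [L² T⁻²].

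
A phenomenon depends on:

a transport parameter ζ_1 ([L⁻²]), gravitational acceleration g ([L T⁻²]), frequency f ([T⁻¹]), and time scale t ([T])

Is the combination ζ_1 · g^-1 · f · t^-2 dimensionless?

no

Sum the exponent of each base dimension across the product:
  L: [ζ_1]_L − [g]_L + [f]_L − 2·[t]_L = (-2) − (1) + (0) − 2·(0) = -3
  T: [ζ_1]_T − [g]_T + [f]_T − 2·[t]_T = (0) − (-2) + (-1) − 2·(1) = -1
Net dimensions [L⁻³ T⁻¹] ≠ [1] — not dimensionless.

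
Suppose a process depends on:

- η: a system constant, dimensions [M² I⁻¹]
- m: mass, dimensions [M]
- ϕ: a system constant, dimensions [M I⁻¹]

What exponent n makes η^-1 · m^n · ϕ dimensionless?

Balance the M exponent: (1)·n from m, plus −(2) + (1) = -1 from the rest, must sum to zero.
n − 1 = 0, so n = 1.

1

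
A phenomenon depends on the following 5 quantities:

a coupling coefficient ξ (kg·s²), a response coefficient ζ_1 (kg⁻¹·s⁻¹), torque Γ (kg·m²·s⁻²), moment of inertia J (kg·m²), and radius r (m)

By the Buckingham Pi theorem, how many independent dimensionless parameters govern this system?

There are 5 variables and 3 base dimensions (M, L, T).
The dimension matrix has rank 3.
Independent dimensionless groups: 5 − 3 = 2.

2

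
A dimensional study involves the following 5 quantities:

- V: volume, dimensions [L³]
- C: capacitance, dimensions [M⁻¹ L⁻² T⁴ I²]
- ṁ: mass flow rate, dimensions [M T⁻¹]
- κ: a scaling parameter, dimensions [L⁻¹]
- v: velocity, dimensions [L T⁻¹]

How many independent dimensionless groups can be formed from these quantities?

There are 5 variables and 4 base dimensions (M, L, T, I).
The dimension matrix has rank 4.
Independent dimensionless groups: 5 − 4 = 1.

1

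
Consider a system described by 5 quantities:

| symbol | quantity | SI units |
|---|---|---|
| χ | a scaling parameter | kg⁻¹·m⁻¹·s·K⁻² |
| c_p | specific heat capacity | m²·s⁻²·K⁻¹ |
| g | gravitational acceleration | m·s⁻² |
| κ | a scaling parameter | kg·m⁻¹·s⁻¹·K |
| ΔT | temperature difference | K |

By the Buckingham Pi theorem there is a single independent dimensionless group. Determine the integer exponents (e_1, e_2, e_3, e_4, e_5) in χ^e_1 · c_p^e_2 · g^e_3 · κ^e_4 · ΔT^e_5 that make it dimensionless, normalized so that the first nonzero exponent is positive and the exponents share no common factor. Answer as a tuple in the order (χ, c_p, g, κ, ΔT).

M: e_1·(-1) + e_2·(0) + e_3·(0) + e_4·(1) + e_5·(0) = 0
L: e_1·(-1) + e_2·(2) + e_3·(1) + e_4·(-1) + e_5·(0) = 0
T: e_1·(1) + e_2·(-2) + e_3·(-2) + e_4·(-1) + e_5·(0) = 0
Θ: e_1·(-2) + e_2·(-1) + e_3·(0) + e_4·(1) + e_5·(1) = 0
Solving this homogeneous linear system for the smallest-integer solution (first nonzero entry positive) gives (1, 2, -2, 1, 3).

(1, 2, -2, 1, 3)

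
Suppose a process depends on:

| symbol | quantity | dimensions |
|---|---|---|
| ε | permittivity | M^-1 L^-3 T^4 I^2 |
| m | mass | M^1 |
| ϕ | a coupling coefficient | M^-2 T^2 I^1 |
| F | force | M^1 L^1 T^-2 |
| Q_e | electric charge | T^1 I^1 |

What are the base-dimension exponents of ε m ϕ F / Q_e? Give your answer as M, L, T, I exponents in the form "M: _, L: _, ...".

Collect each base-dimension exponent across the product:
  M: (-1) + (1) + (-2) + (1) − (0) = -1
  L: (-3) + (0) + (0) + (1) − (0) = -2
  T: (4) + (0) + (2) + (-2) − (1) = 3
  I: (2) + (0) + (1) + (0) − (1) = 2
So the dimensions are [M⁻¹ L⁻² T³ I²].

M: -1, L: -2, T: 3, I: 2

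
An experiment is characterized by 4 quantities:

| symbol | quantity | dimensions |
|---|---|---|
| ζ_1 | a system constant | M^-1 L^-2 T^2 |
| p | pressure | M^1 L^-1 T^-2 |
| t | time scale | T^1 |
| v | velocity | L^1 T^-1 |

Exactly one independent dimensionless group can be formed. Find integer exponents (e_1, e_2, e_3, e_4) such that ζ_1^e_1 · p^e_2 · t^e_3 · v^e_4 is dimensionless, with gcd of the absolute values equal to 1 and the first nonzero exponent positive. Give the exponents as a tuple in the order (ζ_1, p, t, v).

(1, 1, 3, 3)

M: e_1·(-1) + e_2·(1) + e_3·(0) + e_4·(0) = 0
L: e_1·(-2) + e_2·(-1) + e_3·(0) + e_4·(1) = 0
T: e_1·(2) + e_2·(-2) + e_3·(1) + e_4·(-1) = 0
Solving this homogeneous linear system for the smallest-integer solution (first nonzero entry positive) gives (1, 1, 3, 3).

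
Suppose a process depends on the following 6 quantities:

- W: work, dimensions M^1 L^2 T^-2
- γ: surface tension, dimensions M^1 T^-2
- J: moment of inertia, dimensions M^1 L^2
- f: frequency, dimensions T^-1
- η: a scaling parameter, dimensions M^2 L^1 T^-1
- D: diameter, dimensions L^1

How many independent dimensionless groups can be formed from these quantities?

There are 6 variables and 3 base dimensions (M, L, T).
The dimension matrix has rank 3.
Independent dimensionless groups: 6 − 3 = 3.

3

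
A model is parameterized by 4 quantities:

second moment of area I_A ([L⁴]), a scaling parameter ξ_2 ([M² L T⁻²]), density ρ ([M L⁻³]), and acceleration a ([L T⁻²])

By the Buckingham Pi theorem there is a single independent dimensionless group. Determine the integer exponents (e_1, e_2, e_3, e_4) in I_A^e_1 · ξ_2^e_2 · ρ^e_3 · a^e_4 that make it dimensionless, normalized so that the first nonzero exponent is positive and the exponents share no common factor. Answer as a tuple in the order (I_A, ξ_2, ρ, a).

M: e_1·(0) + e_2·(2) + e_3·(1) + e_4·(0) = 0
L: e_1·(4) + e_2·(1) + e_3·(-3) + e_4·(1) = 0
T: e_1·(0) + e_2·(-2) + e_3·(0) + e_4·(-2) = 0
Solving this homogeneous linear system for the smallest-integer solution (first nonzero entry positive) gives (3, -2, 4, 2).

(3, -2, 4, 2)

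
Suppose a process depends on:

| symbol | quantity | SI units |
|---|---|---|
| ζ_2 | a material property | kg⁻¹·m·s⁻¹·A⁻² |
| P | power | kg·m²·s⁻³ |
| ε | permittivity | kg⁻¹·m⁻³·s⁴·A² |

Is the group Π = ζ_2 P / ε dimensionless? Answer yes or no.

no

Sum the exponent of each base dimension across the product:
  M: [ζ_2]_M + [P]_M − [ε]_M = (-1) + (1) − (-1) = 1
  L: [ζ_2]_L + [P]_L − [ε]_L = (1) + (2) − (-3) = 6
  T: [ζ_2]_T + [P]_T − [ε]_T = (-1) + (-3) − (4) = -8
  I: [ζ_2]_I + [P]_I − [ε]_I = (-2) + (0) − (2) = -4
Net dimensions [M L⁶ T⁻⁸ I⁻⁴] ≠ [1] — not dimensionless.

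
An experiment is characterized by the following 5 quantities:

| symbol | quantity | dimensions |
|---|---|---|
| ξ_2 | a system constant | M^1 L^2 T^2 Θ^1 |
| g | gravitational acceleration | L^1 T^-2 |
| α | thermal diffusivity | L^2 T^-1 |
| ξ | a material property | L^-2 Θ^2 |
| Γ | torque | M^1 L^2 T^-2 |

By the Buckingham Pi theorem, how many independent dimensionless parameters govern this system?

1

There are 5 variables and 4 base dimensions (M, L, T, Θ).
The dimension matrix has rank 4.
Independent dimensionless groups: 5 − 4 = 1.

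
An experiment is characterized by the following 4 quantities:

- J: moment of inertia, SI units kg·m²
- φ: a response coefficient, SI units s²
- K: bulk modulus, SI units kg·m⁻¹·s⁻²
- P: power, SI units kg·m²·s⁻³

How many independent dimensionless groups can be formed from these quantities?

1

There are 4 variables and 3 base dimensions (M, L, T).
The dimension matrix has rank 3.
Independent dimensionless groups: 4 − 3 = 1.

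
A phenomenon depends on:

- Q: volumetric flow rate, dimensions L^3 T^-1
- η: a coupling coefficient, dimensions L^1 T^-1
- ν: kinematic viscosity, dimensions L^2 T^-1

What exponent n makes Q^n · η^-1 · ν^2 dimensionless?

Balance the L exponent: (3)·n from Q, plus −(1) + 2·(2) = 3 from the rest, must sum to zero.
3n + 3 = 0, so n = -1.

-1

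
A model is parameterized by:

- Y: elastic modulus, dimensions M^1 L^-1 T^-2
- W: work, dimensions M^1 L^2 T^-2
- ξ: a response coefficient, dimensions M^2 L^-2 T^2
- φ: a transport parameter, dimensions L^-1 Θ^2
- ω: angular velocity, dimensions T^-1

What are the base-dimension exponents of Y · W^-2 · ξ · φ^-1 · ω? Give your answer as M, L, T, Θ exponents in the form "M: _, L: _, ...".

M: 1, L: -6, T: 3, Θ: -2

Collect each base-dimension exponent across the product:
  M: (1) − 2·(1) + (2) − (0) + (0) = 1
  L: (-1) − 2·(2) + (-2) − (-1) + (0) = -6
  T: (-2) − 2·(-2) + (2) − (0) + (-1) = 3
  Θ: (0) − 2·(0) + (0) − (2) + (0) = -2
So the dimensions are [M L⁻⁶ T³ Θ⁻²].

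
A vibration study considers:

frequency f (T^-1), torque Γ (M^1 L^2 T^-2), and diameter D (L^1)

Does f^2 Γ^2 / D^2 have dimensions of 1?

Sum the exponent of each base dimension across the product:
  M: 2·[f]_M + 2·[Γ]_M − 2·[D]_M = 2·(0) + 2·(1) − 2·(0) = 2
  L: 2·[f]_L + 2·[Γ]_L − 2·[D]_L = 2·(0) + 2·(2) − 2·(1) = 2
  T: 2·[f]_T + 2·[Γ]_T − 2·[D]_T = 2·(-1) + 2·(-2) − 2·(0) = -6
Net dimensions [M² L² T⁻⁶] ≠ [1] — not dimensionless.

no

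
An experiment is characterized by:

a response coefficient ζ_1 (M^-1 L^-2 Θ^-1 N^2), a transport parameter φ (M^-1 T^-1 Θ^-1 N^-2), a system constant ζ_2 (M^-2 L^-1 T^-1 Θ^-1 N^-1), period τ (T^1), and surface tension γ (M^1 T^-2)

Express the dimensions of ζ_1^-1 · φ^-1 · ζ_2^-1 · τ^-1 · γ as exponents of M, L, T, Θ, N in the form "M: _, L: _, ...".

Collect each base-dimension exponent across the product:
  M: −(-1) − (-1) − (-2) − (0) + (1) = 5
  L: −(-2) − (0) − (-1) − (0) + (0) = 3
  T: −(0) − (-1) − (-1) − (1) + (-2) = -1
  Θ: −(-1) − (-1) − (-1) − (0) + (0) = 3
  N: −(2) − (-2) − (-1) − (0) + (0) = 1
So the dimensions are [M⁵ L³ T⁻¹ Θ³ N].

M: 5, L: 3, T: -1, Θ: 3, N: 1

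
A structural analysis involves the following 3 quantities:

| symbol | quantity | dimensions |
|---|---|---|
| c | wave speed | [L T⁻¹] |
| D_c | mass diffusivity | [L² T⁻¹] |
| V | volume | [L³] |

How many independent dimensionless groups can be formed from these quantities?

1

There are 3 variables and 2 base dimensions (L, T).
The dimension matrix has rank 2.
Independent dimensionless groups: 3 − 2 = 1.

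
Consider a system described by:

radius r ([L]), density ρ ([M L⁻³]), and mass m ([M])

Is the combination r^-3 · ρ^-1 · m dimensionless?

Sum the exponent of each base dimension across the product:
  M: −3·[r]_M − [ρ]_M + [m]_M = −3·(0) − (1) + (1) = 0
  L: −3·[r]_L − [ρ]_L + [m]_L = −3·(1) − (-3) + (0) = 0
  T: −3·[r]_T − [ρ]_T + [m]_T = −3·(0) − (0) + (0) = 0
  I: −3·[r]_I − [ρ]_I + [m]_I = −3·(0) − (0) + (0) = 0
All base exponents vanish — dimensionless.

yes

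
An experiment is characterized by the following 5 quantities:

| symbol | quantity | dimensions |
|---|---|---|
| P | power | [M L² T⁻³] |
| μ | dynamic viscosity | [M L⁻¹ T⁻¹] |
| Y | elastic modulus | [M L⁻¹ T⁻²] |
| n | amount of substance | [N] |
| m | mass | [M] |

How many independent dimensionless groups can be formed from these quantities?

1

There are 5 variables and 4 base dimensions (M, L, T, N).
The dimension matrix has rank 4.
Independent dimensionless groups: 5 − 4 = 1.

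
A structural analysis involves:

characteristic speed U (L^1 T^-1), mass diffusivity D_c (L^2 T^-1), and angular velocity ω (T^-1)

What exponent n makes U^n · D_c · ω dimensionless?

Balance the L exponent: (1)·n from U, plus (2) + (0) = 2 from the rest, must sum to zero.
n + 2 = 0, so n = -2.

-2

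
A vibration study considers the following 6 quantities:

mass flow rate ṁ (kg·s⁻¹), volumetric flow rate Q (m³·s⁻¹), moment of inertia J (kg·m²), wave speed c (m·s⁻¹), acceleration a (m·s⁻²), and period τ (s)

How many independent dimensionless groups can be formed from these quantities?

There are 6 variables and 3 base dimensions (M, L, T).
The dimension matrix has rank 3.
Independent dimensionless groups: 6 − 3 = 3.

3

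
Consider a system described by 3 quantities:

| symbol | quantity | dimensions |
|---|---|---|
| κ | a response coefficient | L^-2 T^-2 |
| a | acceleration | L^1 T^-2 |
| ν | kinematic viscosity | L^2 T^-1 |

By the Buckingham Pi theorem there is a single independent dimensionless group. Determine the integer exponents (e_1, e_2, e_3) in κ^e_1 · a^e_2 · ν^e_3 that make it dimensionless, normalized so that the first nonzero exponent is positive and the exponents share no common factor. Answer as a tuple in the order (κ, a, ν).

L: e_1·(-2) + e_2·(1) + e_3·(2) = 0
T: e_1·(-2) + e_2·(-2) + e_3·(-1) = 0
Solving this homogeneous linear system for the smallest-integer solution (first nonzero entry positive) gives (1, -2, 2).

(1, -2, 2)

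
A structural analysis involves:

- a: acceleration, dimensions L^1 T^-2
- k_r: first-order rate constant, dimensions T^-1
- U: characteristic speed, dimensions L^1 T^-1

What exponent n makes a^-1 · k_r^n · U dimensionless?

Balance the T exponent: (-1)·n from k_r, plus −(-2) + (-1) = 1 from the rest, must sum to zero.
−n + 1 = 0, so n = 1.

1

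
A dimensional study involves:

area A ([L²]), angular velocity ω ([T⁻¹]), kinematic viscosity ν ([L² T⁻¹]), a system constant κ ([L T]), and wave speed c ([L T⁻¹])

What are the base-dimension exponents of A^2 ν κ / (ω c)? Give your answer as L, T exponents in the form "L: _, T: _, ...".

L: 6, T: 2

Collect each base-dimension exponent across the product:
  L: 2·(2) − (0) + (2) + (1) − (1) = 6
  T: 2·(0) − (-1) + (-1) + (1) − (-1) = 2
So the dimensions are [L⁶ T²].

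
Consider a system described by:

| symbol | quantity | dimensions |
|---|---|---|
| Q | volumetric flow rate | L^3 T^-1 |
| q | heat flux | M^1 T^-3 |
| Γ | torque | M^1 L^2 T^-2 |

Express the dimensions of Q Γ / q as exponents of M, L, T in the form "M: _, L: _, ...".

Collect each base-dimension exponent across the product:
  M: (0) − (1) + (1) = 0
  L: (3) − (0) + (2) = 5
  T: (-1) − (-3) + (-2) = 0
So the dimensions are [L⁵].

M: 0, L: 5, T: 0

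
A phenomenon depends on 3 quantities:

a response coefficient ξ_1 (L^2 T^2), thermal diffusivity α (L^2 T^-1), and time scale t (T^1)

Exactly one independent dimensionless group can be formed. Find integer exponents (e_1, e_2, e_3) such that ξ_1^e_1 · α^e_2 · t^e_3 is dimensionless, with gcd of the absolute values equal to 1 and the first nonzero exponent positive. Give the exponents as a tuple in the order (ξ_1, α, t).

L: e_1·(2) + e_2·(2) + e_3·(0) = 0
T: e_1·(2) + e_2·(-1) + e_3·(1) = 0
Solving this homogeneous linear system for the smallest-integer solution (first nonzero entry positive) gives (1, -1, -3).

(1, -1, -3)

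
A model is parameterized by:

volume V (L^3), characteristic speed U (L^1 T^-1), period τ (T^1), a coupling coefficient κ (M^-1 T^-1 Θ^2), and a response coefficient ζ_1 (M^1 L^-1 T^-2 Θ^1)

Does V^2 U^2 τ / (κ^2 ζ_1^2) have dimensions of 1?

Sum the exponent of each base dimension across the product:
  M: 2·[V]_M + 2·[U]_M + [τ]_M − 2·[κ]_M − 2·[ζ_1]_M = 2·(0) + 2·(0) + (0) − 2·(-1) − 2·(1) = 0
  L: 2·[V]_L + 2·[U]_L + [τ]_L − 2·[κ]_L − 2·[ζ_1]_L = 2·(3) + 2·(1) + (0) − 2·(0) − 2·(-1) = 10
  T: 2·[V]_T + 2·[U]_T + [τ]_T − 2·[κ]_T − 2·[ζ_1]_T = 2·(0) + 2·(-1) + (1) − 2·(-1) − 2·(-2) = 5
  Θ: 2·[V]_Θ + 2·[U]_Θ + [τ]_Θ − 2·[κ]_Θ − 2·[ζ_1]_Θ = 2·(0) + 2·(0) + (0) − 2·(2) − 2·(1) = -6
Net dimensions [L¹⁰ T⁵ Θ⁻⁶] ≠ [1] — not dimensionless.

no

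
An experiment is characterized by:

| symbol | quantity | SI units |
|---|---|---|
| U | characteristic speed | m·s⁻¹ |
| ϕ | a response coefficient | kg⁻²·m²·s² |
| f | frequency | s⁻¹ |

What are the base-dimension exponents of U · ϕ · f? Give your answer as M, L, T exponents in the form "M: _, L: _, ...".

M: -2, L: 3, T: 0

Collect each base-dimension exponent across the product:
  M: (0) + (-2) + (0) = -2
  L: (1) + (2) + (0) = 3
  T: (-1) + (2) + (-1) = 0
So the dimensions are [M⁻² L³].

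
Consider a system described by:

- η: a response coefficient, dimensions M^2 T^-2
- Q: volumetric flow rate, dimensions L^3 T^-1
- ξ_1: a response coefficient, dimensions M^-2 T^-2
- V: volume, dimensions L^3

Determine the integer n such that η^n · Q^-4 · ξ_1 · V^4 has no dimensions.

Balance the M exponent: (2)·n from η, plus −4·(0) + (-2) + 4·(0) = -2 from the rest, must sum to zero.
2n − 2 = 0, so n = 1.

1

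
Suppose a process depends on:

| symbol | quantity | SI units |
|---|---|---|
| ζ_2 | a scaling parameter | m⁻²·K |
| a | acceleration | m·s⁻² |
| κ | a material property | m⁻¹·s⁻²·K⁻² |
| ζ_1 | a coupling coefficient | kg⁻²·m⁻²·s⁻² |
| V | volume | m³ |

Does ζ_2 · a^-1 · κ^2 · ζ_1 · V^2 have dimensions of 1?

Sum the exponent of each base dimension across the product:
  M: [ζ_2]_M − [a]_M + 2·[κ]_M + [ζ_1]_M + 2·[V]_M = (0) − (0) + 2·(0) + (-2) + 2·(0) = -2
  L: [ζ_2]_L − [a]_L + 2·[κ]_L + [ζ_1]_L + 2·[V]_L = (-2) − (1) + 2·(-1) + (-2) + 2·(3) = -1
  T: [ζ_2]_T − [a]_T + 2·[κ]_T + [ζ_1]_T + 2·[V]_T = (0) − (-2) + 2·(-2) + (-2) + 2·(0) = -4
  Θ: [ζ_2]_Θ − [a]_Θ + 2·[κ]_Θ + [ζ_1]_Θ + 2·[V]_Θ = (1) − (0) + 2·(-2) + (0) + 2·(0) = -3
Net dimensions [M⁻² L⁻¹ T⁻⁴ Θ⁻³] ≠ [1] — not dimensionless.

no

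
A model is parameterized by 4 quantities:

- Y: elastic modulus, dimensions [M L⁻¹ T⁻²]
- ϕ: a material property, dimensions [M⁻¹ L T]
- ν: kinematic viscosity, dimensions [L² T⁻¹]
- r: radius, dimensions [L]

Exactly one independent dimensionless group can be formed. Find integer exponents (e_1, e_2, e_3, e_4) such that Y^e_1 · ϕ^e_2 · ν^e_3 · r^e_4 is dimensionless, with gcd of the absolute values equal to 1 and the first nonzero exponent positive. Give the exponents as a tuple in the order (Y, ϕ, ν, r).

(1, 1, -1, 2)

M: e_1·(1) + e_2·(-1) + e_3·(0) + e_4·(0) = 0
L: e_1·(-1) + e_2·(1) + e_3·(2) + e_4·(1) = 0
T: e_1·(-2) + e_2·(1) + e_3·(-1) + e_4·(0) = 0
Solving this homogeneous linear system for the smallest-integer solution (first nonzero entry positive) gives (1, 1, -1, 2).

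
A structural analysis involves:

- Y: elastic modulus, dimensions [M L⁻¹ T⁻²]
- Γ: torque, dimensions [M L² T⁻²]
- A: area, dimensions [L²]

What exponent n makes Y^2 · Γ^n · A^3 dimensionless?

Balance the M exponent: (1)·n from Γ, plus 2·(1) + 3·(0) = 2 from the rest, must sum to zero.
n + 2 = 0, so n = -2.

-2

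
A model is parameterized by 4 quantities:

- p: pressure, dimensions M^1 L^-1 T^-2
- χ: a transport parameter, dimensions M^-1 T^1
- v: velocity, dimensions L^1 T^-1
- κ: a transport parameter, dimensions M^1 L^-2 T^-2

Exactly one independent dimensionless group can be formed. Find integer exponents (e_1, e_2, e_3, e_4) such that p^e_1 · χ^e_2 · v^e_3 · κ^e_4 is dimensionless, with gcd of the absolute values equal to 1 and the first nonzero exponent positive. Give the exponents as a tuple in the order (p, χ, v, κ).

M: e_1·(1) + e_2·(-1) + e_3·(0) + e_4·(1) = 0
L: e_1·(-1) + e_2·(0) + e_3·(1) + e_4·(-2) = 0
T: e_1·(-2) + e_2·(1) + e_3·(-1) + e_4·(-2) = 0
Solving this homogeneous linear system for the smallest-integer solution (first nonzero entry positive) gives (3, 1, -1, -2).

(3, 1, -1, -2)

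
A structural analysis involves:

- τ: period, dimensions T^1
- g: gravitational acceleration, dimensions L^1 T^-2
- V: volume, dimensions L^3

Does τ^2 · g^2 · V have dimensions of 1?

no

Sum the exponent of each base dimension across the product:
  L: 2·[τ]_L + 2·[g]_L + [V]_L = 2·(0) + 2·(1) + (3) = 5
  T: 2·[τ]_T + 2·[g]_T + [V]_T = 2·(1) + 2·(-2) + (0) = -2
Net dimensions [L⁵ T⁻²] ≠ [1] — not dimensionless.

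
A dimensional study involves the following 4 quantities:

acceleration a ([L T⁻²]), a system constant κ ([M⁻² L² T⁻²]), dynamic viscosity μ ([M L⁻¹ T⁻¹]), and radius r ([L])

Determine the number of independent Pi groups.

1

There are 4 variables and 3 base dimensions (M, L, T).
The dimension matrix has rank 3.
Independent dimensionless groups: 4 − 3 = 1.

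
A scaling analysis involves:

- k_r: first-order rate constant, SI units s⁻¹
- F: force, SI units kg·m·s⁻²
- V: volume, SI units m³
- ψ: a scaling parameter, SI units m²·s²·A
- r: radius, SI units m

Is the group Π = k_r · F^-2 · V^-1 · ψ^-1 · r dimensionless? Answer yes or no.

no

Sum the exponent of each base dimension across the product:
  M: [k_r]_M − 2·[F]_M − [V]_M − [ψ]_M + [r]_M = (0) − 2·(1) − (0) − (0) + (0) = -2
  L: [k_r]_L − 2·[F]_L − [V]_L − [ψ]_L + [r]_L = (0) − 2·(1) − (3) − (2) + (1) = -6
  T: [k_r]_T − 2·[F]_T − [V]_T − [ψ]_T + [r]_T = (-1) − 2·(-2) − (0) − (2) + (0) = 1
  I: [k_r]_I − 2·[F]_I − [V]_I − [ψ]_I + [r]_I = (0) − 2·(0) − (0) − (1) + (0) = -1
Net dimensions [M⁻² L⁻⁶ T I⁻¹] ≠ [1] — not dimensionless.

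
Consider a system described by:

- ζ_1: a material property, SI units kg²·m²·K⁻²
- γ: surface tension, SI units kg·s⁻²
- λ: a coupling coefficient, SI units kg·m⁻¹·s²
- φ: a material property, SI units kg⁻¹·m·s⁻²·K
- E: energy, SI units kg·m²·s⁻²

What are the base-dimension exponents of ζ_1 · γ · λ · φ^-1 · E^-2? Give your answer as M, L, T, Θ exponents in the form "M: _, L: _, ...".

Collect each base-dimension exponent across the product:
  M: (2) + (1) + (1) − (-1) − 2·(1) = 3
  L: (2) + (0) + (-1) − (1) − 2·(2) = -4
  T: (0) + (-2) + (2) − (-2) − 2·(-2) = 6
  Θ: (-2) + (0) + (0) − (1) − 2·(0) = -3
So the dimensions are [M³ L⁻⁴ T⁶ Θ⁻³].

M: 3, L: -4, T: 6, Θ: -3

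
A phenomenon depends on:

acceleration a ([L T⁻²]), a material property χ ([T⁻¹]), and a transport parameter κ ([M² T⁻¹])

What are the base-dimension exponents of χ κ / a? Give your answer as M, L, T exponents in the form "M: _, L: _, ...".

M: 2, L: -1, T: 0

Collect each base-dimension exponent across the product:
  M: −(0) + (0) + (2) = 2
  L: −(1) + (0) + (0) = -1
  T: −(-2) + (-1) + (-1) = 0
So the dimensions are [M² L⁻¹].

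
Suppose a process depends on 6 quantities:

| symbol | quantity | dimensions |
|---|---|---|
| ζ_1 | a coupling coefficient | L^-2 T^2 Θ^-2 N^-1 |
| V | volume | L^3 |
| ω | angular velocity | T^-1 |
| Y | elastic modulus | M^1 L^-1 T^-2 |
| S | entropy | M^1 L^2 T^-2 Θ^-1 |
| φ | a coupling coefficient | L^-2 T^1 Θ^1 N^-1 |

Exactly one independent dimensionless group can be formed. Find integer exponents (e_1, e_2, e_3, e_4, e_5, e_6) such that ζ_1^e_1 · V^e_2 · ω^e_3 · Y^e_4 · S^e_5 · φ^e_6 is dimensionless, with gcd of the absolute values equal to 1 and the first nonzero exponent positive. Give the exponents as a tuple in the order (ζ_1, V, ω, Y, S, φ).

M: e_1·(0) + e_2·(0) + e_3·(0) + e_4·(1) + e_5·(1) + e_6·(0) = 0
L: e_1·(-2) + e_2·(3) + e_3·(0) + e_4·(-1) + e_5·(2) + e_6·(-2) = 0
T: e_1·(2) + e_2·(0) + e_3·(-1) + e_4·(-2) + e_5·(-2) + e_6·(1) = 0
Θ: e_1·(-2) + e_2·(0) + e_3·(0) + e_4·(0) + e_5·(-1) + e_6·(1) = 0
N: e_1·(-1) + e_2·(0) + e_3·(0) + e_4·(0) + e_5·(0) + e_6·(-1) = 0
Solving this homogeneous linear system for the smallest-integer solution (first nonzero entry positive) gives (1, 3, 1, 3, -3, -1).

(1, 3, 1, 3, -3, -1)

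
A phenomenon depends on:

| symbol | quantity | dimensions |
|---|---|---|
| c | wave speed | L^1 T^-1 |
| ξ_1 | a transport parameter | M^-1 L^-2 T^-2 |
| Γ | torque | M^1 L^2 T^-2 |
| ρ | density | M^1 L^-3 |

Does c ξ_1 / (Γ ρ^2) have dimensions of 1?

Sum the exponent of each base dimension across the product:
  M: [c]_M + [ξ_1]_M − [Γ]_M − 2·[ρ]_M = (0) + (-1) − (1) − 2·(1) = -4
  L: [c]_L + [ξ_1]_L − [Γ]_L − 2·[ρ]_L = (1) + (-2) − (2) − 2·(-3) = 3
  T: [c]_T + [ξ_1]_T − [Γ]_T − 2·[ρ]_T = (-1) + (-2) − (-2) − 2·(0) = -1
Net dimensions [M⁻⁴ L³ T⁻¹] ≠ [1] — not dimensionless.

no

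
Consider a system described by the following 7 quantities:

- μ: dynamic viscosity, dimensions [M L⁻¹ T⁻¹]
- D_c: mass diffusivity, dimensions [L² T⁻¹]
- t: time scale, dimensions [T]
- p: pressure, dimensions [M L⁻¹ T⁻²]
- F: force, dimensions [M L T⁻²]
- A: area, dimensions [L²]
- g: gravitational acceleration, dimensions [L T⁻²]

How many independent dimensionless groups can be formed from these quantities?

4

There are 7 variables and 3 base dimensions (M, L, T).
The dimension matrix has rank 3.
Independent dimensionless groups: 7 − 3 = 4.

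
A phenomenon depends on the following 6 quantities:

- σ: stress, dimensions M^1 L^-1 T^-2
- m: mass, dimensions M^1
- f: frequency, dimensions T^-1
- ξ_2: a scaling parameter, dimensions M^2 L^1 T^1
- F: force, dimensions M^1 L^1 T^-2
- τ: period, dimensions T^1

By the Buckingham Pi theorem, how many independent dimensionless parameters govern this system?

There are 6 variables and 3 base dimensions (M, L, T).
The dimension matrix has rank 3.
Independent dimensionless groups: 6 − 3 = 3.

3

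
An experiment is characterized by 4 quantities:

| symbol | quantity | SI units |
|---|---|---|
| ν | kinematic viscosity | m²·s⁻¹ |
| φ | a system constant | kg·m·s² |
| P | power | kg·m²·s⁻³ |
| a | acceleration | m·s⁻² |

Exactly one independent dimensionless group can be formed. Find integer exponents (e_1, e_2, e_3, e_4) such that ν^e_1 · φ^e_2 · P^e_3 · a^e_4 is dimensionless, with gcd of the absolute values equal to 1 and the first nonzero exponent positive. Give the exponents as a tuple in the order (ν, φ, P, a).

(1, -1, 1, -3)

M: e_1·(0) + e_2·(1) + e_3·(1) + e_4·(0) = 0
L: e_1·(2) + e_2·(1) + e_3·(2) + e_4·(1) = 0
T: e_1·(-1) + e_2·(2) + e_3·(-3) + e_4·(-2) = 0
Solving this homogeneous linear system for the smallest-integer solution (first nonzero entry positive) gives (1, -1, 1, -3).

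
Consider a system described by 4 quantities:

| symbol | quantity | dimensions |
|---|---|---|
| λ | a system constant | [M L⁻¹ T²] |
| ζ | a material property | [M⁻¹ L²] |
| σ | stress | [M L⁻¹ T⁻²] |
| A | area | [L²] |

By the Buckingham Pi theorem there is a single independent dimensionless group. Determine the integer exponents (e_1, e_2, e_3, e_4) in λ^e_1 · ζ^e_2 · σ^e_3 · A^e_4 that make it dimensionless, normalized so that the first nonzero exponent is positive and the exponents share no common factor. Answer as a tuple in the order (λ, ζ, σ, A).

(1, 2, 1, -1)

M: e_1·(1) + e_2·(-1) + e_3·(1) + e_4·(0) = 0
L: e_1·(-1) + e_2·(2) + e_3·(-1) + e_4·(2) = 0
T: e_1·(2) + e_2·(0) + e_3·(-2) + e_4·(0) = 0
Solving this homogeneous linear system for the smallest-integer solution (first nonzero entry positive) gives (1, 2, 1, -1).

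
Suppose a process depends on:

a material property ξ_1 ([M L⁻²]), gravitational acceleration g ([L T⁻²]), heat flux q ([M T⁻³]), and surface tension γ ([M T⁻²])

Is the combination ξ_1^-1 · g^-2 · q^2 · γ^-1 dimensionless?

Sum the exponent of each base dimension across the product:
  M: −[ξ_1]_M − 2·[g]_M + 2·[q]_M − [γ]_M = −(1) − 2·(0) + 2·(1) − (1) = 0
  L: −[ξ_1]_L − 2·[g]_L + 2·[q]_L − [γ]_L = −(-2) − 2·(1) + 2·(0) − (0) = 0
  T: −[ξ_1]_T − 2·[g]_T + 2·[q]_T − [γ]_T = −(0) − 2·(-2) + 2·(-3) − (-2) = 0
All base exponents vanish — dimensionless.

yes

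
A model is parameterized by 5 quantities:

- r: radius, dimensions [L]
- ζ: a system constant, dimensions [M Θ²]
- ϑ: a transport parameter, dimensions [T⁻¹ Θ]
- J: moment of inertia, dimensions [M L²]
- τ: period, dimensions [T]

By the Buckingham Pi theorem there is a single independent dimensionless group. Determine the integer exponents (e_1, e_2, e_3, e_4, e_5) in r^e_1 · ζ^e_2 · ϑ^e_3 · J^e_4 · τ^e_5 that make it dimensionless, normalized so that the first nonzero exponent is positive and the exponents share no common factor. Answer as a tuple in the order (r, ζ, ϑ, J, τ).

(2, 1, -2, -1, -2)

M: e_1·(0) + e_2·(1) + e_3·(0) + e_4·(1) + e_5·(0) = 0
L: e_1·(1) + e_2·(0) + e_3·(0) + e_4·(2) + e_5·(0) = 0
T: e_1·(0) + e_2·(0) + e_3·(-1) + e_4·(0) + e_5·(1) = 0
Θ: e_1·(0) + e_2·(2) + e_3·(1) + e_4·(0) + e_5·(0) = 0
Solving this homogeneous linear system for the smallest-integer solution (first nonzero entry positive) gives (2, 1, -2, -1, -2).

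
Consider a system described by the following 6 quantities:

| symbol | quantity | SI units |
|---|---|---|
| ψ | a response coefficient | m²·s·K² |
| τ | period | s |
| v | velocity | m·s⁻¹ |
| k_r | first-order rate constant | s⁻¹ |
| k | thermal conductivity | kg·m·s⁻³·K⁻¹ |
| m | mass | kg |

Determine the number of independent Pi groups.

There are 6 variables and 4 base dimensions (M, L, T, Θ).
The dimension matrix has rank 4.
Independent dimensionless groups: 6 − 4 = 2.

2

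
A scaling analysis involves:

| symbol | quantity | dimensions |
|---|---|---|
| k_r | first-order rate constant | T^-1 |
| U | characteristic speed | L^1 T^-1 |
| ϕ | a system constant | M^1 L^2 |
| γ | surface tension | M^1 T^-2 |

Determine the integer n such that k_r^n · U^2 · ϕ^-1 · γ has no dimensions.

-4

Balance the T exponent: (-1)·n from k_r, plus 2·(-1) − (0) + (-2) = -4 from the rest, must sum to zero.
−n − 4 = 0, so n = -4.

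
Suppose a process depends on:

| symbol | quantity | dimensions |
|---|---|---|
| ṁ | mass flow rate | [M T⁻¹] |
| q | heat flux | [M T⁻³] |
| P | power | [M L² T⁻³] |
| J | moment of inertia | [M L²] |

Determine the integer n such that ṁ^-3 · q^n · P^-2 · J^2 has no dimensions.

Balance the M exponent: (1)·n from q, plus −3·(1) − 2·(1) + 2·(1) = -3 from the rest, must sum to zero.
n − 3 = 0, so n = 3.

3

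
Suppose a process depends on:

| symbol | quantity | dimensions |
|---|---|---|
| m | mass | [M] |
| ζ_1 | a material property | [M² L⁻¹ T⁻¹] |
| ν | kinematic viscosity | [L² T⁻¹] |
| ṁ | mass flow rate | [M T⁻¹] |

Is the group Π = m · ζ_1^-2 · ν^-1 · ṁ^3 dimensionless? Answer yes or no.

Sum the exponent of each base dimension across the product:
  M: [m]_M − 2·[ζ_1]_M − [ν]_M + 3·[ṁ]_M = (1) − 2·(2) − (0) + 3·(1) = 0
  L: [m]_L − 2·[ζ_1]_L − [ν]_L + 3·[ṁ]_L = (0) − 2·(-1) − (2) + 3·(0) = 0
  T: [m]_T − 2·[ζ_1]_T − [ν]_T + 3·[ṁ]_T = (0) − 2·(-1) − (-1) + 3·(-1) = 0
All base exponents vanish — dimensionless.

yes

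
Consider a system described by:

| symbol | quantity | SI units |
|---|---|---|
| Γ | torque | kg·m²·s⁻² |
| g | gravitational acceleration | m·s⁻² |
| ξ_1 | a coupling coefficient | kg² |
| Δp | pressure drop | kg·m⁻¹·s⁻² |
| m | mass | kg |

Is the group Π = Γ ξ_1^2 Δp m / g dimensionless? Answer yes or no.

no

Sum the exponent of each base dimension across the product:
  M: [Γ]_M − [g]_M + 2·[ξ_1]_M + [Δp]_M + [m]_M = (1) − (0) + 2·(2) + (1) + (1) = 7
  L: [Γ]_L − [g]_L + 2·[ξ_1]_L + [Δp]_L + [m]_L = (2) − (1) + 2·(0) + (-1) + (0) = 0
  T: [Γ]_T − [g]_T + 2·[ξ_1]_T + [Δp]_T + [m]_T = (-2) − (-2) + 2·(0) + (-2) + (0) = -2
Net dimensions [M⁷ T⁻²] ≠ [1] — not dimensionless.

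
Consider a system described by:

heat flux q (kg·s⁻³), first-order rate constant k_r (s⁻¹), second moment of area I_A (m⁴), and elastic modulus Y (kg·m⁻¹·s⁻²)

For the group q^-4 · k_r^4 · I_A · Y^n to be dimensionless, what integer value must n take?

Balance the M exponent: (1)·n from Y, plus −4·(1) + 4·(0) + (0) = -4 from the rest, must sum to zero.
n − 4 = 0, so n = 4.

4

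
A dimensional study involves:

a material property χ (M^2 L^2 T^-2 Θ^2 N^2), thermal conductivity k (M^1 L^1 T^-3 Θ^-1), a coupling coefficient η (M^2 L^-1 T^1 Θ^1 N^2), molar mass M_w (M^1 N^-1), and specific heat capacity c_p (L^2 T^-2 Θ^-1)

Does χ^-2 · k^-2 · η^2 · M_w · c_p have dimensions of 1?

Sum the exponent of each base dimension across the product:
  M: −2·[χ]_M − 2·[k]_M + 2·[η]_M + [M_w]_M + [c_p]_M = −2·(2) − 2·(1) + 2·(2) + (1) + (0) = -1
  L: −2·[χ]_L − 2·[k]_L + 2·[η]_L + [M_w]_L + [c_p]_L = −2·(2) − 2·(1) + 2·(-1) + (0) + (2) = -6
  T: −2·[χ]_T − 2·[k]_T + 2·[η]_T + [M_w]_T + [c_p]_T = −2·(-2) − 2·(-3) + 2·(1) + (0) + (-2) = 10
  Θ: −2·[χ]_Θ − 2·[k]_Θ + 2·[η]_Θ + [M_w]_Θ + [c_p]_Θ = −2·(2) − 2·(-1) + 2·(1) + (0) + (-1) = -1
  N: −2·[χ]_N − 2·[k]_N + 2·[η]_N + [M_w]_N + [c_p]_N = −2·(2) − 2·(0) + 2·(2) + (-1) + (0) = -1
Net dimensions [M⁻¹ L⁻⁶ T¹⁰ Θ⁻¹ N⁻¹] ≠ [1] — not dimensionless.

no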